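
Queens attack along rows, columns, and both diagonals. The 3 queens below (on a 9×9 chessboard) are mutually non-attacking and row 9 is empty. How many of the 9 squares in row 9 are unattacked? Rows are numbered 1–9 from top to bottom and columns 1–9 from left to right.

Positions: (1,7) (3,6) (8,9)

(1,7) attacks row 9 at column 7.
(3,6) attacks row 9 at column 6.
(8,9) attacks row 9 at column 9 and diagonals 8.
Attacked columns: {6, 7, 8, 9}. Safe: {1, 2, 3, 4, 5}.

5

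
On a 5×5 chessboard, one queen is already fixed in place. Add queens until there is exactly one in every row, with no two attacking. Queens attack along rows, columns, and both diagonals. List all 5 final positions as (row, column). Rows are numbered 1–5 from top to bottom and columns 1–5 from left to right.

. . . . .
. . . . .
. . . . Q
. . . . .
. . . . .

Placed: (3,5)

Row 1: attacked by (3,5)→{3,5}. Safe: 1, 2, 4. Place at column 1.
Row 2: attacked by (1,1)→{1,2}; (3,5)→{4,5}. Safe: 3. Place at column 3.
Row 4: attacked by (1,1)→{1,4}; (2,3)→{1,3,5}; (3,5)→{4,5}. Safe: 2. Place at column 2.
Row 5: attacked by (1,1)→{1,5}; (2,3)→{3}; (3,5)→{3,5}; (4,2)→{1,2,3}. Safe: 4. Place at column 4.
Columns [1, 3, 5, 2, 4], r−c [0, -1, -2, 2, 1], r+c [2, 5, 8, 6, 9] are all distinct, so no two queens attack.

(1,1) (2,3) (3,5) (4,2) (5,4)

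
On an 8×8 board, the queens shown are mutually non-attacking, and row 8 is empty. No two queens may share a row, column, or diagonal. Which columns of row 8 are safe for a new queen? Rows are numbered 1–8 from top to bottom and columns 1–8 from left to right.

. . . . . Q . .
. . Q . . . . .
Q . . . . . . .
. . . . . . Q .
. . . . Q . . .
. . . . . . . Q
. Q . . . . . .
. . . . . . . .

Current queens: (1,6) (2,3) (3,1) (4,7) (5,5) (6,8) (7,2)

(1,6) attacks row 8 at column 6.
(2,3) attacks row 8 at column 3.
(3,1) attacks row 8 at column 1 and diagonals 6.
(4,7) attacks row 8 at column 7 and diagonals 3.
(5,5) attacks row 8 at column 5 and diagonals 2, 8.
(6,8) attacks row 8 at column 8 and diagonals 6.
(7,2) attacks row 8 at column 2 and diagonals 1, 3.
Attacked columns: {1, 2, 3, 5, 6, 7, 8}. Safe: {4}.

columns 4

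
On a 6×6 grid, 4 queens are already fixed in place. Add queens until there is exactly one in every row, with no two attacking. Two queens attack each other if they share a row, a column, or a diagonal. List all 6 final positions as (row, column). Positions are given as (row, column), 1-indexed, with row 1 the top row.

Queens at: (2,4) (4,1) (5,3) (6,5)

(1,2) (2,4) (3,6) (4,1) (5,3) (6,5)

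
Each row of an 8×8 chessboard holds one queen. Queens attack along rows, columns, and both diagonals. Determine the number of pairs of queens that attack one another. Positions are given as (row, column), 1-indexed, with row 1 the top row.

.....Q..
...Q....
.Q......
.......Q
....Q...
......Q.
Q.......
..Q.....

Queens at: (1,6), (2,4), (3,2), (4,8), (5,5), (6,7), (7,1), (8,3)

All columns are distinct and no two queens satisfy |Δrow| = |Δcol|, so no pair attacks.

0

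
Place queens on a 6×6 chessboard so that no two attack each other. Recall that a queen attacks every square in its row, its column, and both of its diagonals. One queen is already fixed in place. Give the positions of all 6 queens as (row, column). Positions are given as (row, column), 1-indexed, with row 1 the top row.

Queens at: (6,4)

(1,3) (2,6) (3,2) (4,5) (5,1) (6,4)

Row 1: attacked by (6,4)→{4}. Safe: 1, 2, 3, 5, 6. Place at column 3.
Row 2: attacked by (1,3)→{2,3,4}; (6,4)→{4}. Safe: 1, 5, 6. Place at column 6.
Row 3: attacked by (1,3)→{1,3,5}; (2,6)→{5,6}; (6,4)→{1,4}. Safe: 2. Place at column 2.
Row 4: attacked by (1,3)→{3,6}; (2,6)→{4,6}; (3,2)→{1,2,3}; (6,4)→{2,4,6}. Safe: 5. Place at column 5.
Row 5: attacked by (1,3)→{3}; (2,6)→{3,6}; (3,2)→{2,4}; (4,5)→{4,5,6}; (6,4)→{3,4,5}. Safe: 1. Place at column 1.
Columns [3, 6, 2, 5, 1, 4], r−c [-2, -4, 1, -1, 4, 2], r+c [4, 8, 5, 9, 6, 10] are all distinct, so no two queens attack.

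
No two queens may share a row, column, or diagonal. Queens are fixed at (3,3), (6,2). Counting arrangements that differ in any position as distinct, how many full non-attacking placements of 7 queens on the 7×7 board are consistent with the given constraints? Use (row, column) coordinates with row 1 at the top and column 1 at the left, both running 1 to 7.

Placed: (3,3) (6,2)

1

Branch on row 1: col 4 → 0; col 6 → 1.
Sum: 0 + 1 = 1.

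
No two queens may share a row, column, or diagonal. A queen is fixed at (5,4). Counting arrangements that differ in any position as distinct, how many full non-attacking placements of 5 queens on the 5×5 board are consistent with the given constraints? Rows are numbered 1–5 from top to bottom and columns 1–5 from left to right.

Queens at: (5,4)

Branch on row 1: col 1 → 1; col 2 → 1; col 3 → 0; col 5 → 0.
Sum: 1 + 1 + 0 + 0 = 2.

2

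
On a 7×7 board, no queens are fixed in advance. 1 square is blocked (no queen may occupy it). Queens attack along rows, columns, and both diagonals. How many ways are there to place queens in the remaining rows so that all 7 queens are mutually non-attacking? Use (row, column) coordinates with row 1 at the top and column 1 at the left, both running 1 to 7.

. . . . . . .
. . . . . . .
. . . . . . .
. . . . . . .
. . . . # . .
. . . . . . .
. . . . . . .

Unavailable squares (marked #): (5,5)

Branch on row 1: col 1 → 4; col 2 → 6; col 3 → 4; col 4 → 5; col 5 → 6; col 6 → 6; col 7 → 3.
Sum: 4 + 6 + 4 + 5 + 6 + 6 + 3 = 34.

34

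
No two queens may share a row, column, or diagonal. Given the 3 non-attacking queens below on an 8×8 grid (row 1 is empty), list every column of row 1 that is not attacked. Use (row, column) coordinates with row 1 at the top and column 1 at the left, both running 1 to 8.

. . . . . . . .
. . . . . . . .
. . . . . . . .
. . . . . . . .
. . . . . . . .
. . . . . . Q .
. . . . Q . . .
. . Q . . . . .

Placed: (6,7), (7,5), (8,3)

(6,7) attacks row 1 at column 7 and diagonals 2.
(7,5) attacks row 1 at column 5.
(8,3) attacks row 1 at column 3.
Attacked columns: {2, 3, 5, 7}. Safe: {1, 4, 6, 8}.

columns 1, 4, 6, 8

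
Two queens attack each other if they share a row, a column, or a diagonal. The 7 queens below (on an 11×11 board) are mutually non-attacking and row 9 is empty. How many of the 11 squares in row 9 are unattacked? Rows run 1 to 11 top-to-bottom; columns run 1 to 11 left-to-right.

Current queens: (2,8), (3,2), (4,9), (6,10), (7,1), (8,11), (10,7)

(2,8) attacks row 9 at column 8 and diagonals 1.
(3,2) attacks row 9 at column 2 and diagonals 8.
(4,9) attacks row 9 at column 9 and diagonals 4.
(6,10) attacks row 9 at column 10 and diagonals 7.
(7,1) attacks row 9 at column 1 and diagonals 3.
(8,11) attacks row 9 at column 11 and diagonals 10.
(10,7) attacks row 9 at column 7 and diagonals 6, 8.
Attacked columns: {1, 2, 3, 4, 6, 7, 8, 9, 10, 11}. Safe: {5}.

1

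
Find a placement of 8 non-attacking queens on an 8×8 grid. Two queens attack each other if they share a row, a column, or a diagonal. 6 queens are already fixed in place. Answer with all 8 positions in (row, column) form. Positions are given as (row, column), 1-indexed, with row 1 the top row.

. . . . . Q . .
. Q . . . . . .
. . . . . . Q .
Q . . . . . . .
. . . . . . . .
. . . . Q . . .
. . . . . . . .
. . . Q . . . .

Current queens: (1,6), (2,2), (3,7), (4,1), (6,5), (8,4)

(1,6) (2,2) (3,7) (4,1) (5,3) (6,5) (7,8) (8,4)

Row 5: attacked by (1,6)→{2,6}; (2,2)→{2,5}; (3,7)→{5,7}; (4,1)→{1,2}; (6,5)→{4,5,6}; (8,4)→{1,4,7}. Safe: 3, 8. Place at column 3.
Row 7: attacked by (1,6)→{6}; (2,2)→{2,7}; (3,7)→{3,7}; (4,1)→{1,4}; (5,3)→{1,3,5}; (6,5)→{4,5,6}; (8,4)→{3,4,5}. Safe: 8. Place at column 8.
Columns [6, 2, 7, 1, 3, 5, 8, 4], r−c [-5, 0, -4, 3, 2, 1, -1, 4], r+c [7, 4, 10, 5, 8, 11, 15, 12] are all distinct, so no two queens attack.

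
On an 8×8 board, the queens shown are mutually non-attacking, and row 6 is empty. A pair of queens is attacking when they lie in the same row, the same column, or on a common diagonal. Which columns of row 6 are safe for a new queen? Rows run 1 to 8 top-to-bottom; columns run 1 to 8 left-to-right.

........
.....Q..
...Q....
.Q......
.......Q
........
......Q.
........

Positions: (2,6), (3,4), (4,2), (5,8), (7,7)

(2,6) attacks row 6 at column 6 and diagonals 2.
(3,4) attacks row 6 at column 4 and diagonals 1, 7.
(4,2) attacks row 6 at column 2 and diagonals 4.
(5,8) attacks row 6 at column 8 and diagonals 7.
(7,7) attacks row 6 at column 7 and diagonals 6, 8.
Attacked columns: {1, 2, 4, 6, 7, 8}. Safe: {3, 5}.

columns 3, 5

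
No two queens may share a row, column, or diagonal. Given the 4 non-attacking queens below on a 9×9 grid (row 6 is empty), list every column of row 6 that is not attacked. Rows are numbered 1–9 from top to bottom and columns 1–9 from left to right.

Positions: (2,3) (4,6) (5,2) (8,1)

columns 5, 9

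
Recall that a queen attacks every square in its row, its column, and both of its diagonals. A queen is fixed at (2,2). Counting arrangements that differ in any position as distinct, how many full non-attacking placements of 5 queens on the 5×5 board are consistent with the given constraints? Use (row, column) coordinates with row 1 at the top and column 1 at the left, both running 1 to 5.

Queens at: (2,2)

Branch on row 1: col 4 → 1; col 5 → 1.
Sum: 1 + 1 = 2.

2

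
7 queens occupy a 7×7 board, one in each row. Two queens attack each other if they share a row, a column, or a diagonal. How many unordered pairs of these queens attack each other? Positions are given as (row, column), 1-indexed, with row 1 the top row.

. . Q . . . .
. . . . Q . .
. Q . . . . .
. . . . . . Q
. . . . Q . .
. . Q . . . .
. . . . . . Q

Same column: (1,3)–(6,3) (column 3); (2,5)–(5,5) (column 5); (4,7)–(7,7) (column 7).
Same diagonal: (2,5)–(4,7) (|2−4| = |5−7| = 2); (5,5)–(7,7) (|5−7| = |5−7| = 2).
Total attacking pairs: 5.

5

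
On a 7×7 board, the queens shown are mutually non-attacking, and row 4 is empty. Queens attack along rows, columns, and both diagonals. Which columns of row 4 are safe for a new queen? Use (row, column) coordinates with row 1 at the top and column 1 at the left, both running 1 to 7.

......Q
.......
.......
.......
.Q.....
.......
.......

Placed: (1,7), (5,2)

columns 5, 6

(1,7) attacks row 4 at column 7 and diagonals 4.
(5,2) attacks row 4 at column 2 and diagonals 1, 3.
Attacked columns: {1, 2, 3, 4, 7}. Safe: {5, 6}.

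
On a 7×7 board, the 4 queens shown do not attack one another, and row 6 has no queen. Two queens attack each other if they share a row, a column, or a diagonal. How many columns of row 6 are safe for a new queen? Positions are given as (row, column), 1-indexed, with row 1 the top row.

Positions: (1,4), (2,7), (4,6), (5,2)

1

(1,4) attacks row 6 at column 4.
(2,7) attacks row 6 at column 7 and diagonals 3.
(4,6) attacks row 6 at column 6 and diagonals 4.
(5,2) attacks row 6 at column 2 and diagonals 1, 3.
Attacked columns: {1, 2, 3, 4, 6, 7}. Safe: {5}.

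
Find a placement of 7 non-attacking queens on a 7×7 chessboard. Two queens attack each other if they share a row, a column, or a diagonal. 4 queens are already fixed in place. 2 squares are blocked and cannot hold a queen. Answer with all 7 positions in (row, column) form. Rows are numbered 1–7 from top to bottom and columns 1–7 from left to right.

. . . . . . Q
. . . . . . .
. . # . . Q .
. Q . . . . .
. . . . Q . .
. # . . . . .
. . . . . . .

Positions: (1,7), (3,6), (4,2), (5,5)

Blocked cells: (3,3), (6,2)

(1,7) (2,3) (3,6) (4,2) (5,5) (6,1) (7,4)

Row 2: attacked by (1,7)→{6,7}; (3,6)→{5,6,7}; (4,2)→{2,4}; (5,5)→{2,5}. Safe: 1, 3. Place at column 3.
Row 6: attacked by (1,7)→{2,7}; (2,3)→{3,7}; (3,6)→{3,6}; (4,2)→{2,4}; (5,5)→{4,5,6}. Blocked: 2. Safe: 1. Place at column 1.
Row 7: attacked by (1,7)→{1,7}; (2,3)→{3}; (3,6)→{2,6}; (4,2)→{2,5}; (5,5)→{3,5,7}; (6,1)→{1,2}. Safe: 4. Place at column 4.
Columns [7, 3, 6, 2, 5, 1, 4], r−c [-6, -1, -3, 2, 0, 5, 3], r+c [8, 5, 9, 6, 10, 7, 11] are all distinct, so no two queens attack.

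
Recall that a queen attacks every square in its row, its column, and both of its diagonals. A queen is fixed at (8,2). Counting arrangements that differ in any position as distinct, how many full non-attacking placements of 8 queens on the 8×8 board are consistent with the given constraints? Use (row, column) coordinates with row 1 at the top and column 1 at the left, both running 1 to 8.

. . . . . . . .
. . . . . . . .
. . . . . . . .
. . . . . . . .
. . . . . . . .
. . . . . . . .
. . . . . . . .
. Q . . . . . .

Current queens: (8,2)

8

Branch on row 1: col 1 → 0; col 3 → 2; col 4 → 3; col 5 → 3; col 6 → 0; col 7 → 0; col 8 → 0.
Sum: 0 + 2 + 3 + 3 + 0 + 0 + 0 = 8.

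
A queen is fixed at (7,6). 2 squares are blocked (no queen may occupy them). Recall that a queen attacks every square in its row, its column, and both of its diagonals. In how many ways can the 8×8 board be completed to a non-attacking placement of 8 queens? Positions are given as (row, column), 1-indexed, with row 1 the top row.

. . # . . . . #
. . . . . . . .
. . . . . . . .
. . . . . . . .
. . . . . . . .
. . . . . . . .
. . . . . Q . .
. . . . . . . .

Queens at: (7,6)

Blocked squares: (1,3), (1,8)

14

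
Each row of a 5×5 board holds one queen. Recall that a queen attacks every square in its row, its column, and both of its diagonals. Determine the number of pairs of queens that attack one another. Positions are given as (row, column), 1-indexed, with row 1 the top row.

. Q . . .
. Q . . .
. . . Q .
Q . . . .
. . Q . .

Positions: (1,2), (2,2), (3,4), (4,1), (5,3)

2

Same column: (1,2)–(2,2) (column 2).
Same diagonal: (1,2)–(3,4) (|1−3| = |2−4| = 2).
Total attacking pairs: 2.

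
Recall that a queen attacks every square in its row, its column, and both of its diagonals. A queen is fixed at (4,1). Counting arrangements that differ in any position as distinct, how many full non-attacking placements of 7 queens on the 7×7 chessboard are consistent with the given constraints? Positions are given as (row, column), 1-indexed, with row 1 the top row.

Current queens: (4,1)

6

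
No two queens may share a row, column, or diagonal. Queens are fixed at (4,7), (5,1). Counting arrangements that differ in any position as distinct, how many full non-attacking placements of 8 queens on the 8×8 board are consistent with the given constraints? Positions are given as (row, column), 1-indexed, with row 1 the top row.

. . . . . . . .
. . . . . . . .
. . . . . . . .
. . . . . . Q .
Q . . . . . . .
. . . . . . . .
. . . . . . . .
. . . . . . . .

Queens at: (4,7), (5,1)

Branch on row 1: col 2 → 0; col 3 → 2; col 6 → 1; col 8 → 0.
Sum: 0 + 2 + 1 + 0 = 3.

3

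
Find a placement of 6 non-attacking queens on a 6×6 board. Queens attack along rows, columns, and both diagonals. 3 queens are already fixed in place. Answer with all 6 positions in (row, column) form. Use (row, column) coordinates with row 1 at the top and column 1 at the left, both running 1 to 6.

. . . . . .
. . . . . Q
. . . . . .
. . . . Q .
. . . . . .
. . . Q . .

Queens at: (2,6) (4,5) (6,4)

(1,3) (2,6) (3,2) (4,5) (5,1) (6,4)

Row 1: attacked by (2,6)→{5,6}; (4,5)→{2,5}; (6,4)→{4}. Safe: 1, 3. Place at column 3.
Row 3: attacked by (1,3)→{1,3,5}; (2,6)→{5,6}; (4,5)→{4,5,6}; (6,4)→{1,4}. Safe: 2. Place at column 2.
Row 5: attacked by (1,3)→{3}; (2,6)→{3,6}; (3,2)→{2,4}; (4,5)→{4,5,6}; (6,4)→{3,4,5}. Safe: 1. Place at column 1.
Columns [3, 6, 2, 5, 1, 4], r−c [-2, -4, 1, -1, 4, 2], r+c [4, 8, 5, 9, 6, 10] are all distinct, so no two queens attack.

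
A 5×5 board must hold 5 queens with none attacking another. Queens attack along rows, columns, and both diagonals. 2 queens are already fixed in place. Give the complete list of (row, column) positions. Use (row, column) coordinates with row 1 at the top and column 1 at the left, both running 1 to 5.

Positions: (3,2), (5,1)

Row 1: attacked by (3,2)→{2,4}; (5,1)→{1,5}. Safe: 3. Place at column 3.
Row 2: attacked by (1,3)→{2,3,4}; (3,2)→{1,2,3}; (5,1)→{1,4}. Safe: 5. Place at column 5.
Row 4: attacked by (1,3)→{3}; (2,5)→{3,5}; (3,2)→{1,2,3}; (5,1)→{1,2}. Safe: 4. Place at column 4.
Columns [3, 5, 2, 4, 1], r−c [-2, -3, 1, 0, 4], r+c [4, 7, 5, 8, 6] are all distinct, so no two queens attack.

(1,3) (2,5) (3,2) (4,4) (5,1)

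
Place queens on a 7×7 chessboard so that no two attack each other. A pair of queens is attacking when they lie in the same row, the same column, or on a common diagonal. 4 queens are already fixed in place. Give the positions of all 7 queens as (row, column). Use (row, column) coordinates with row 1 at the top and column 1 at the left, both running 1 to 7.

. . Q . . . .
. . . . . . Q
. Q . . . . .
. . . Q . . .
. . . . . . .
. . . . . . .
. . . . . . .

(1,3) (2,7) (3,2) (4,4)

Row 5: attacked by (1,3)→{3,7}; (2,7)→{4,7}; (3,2)→{2,4}; (4,4)→{3,4,5}. Safe: 1, 6. Place at column 6.
Row 6: attacked by (1,3)→{3}; (2,7)→{3,7}; (3,2)→{2,5}; (4,4)→{2,4,6}; (5,6)→{5,6,7}. Safe: 1. Place at column 1.
Row 7: attacked by (1,3)→{3}; (2,7)→{2,7}; (3,2)→{2,6}; (4,4)→{1,4,7}; (5,6)→{4,6}; (6,1)→{1,2}. Safe: 5. Place at column 5.
Columns [3, 7, 2, 4, 6, 1, 5], r−c [-2, -5, 1, 0, -1, 5, 2], r+c [4, 9, 5, 8, 11, 7, 12] are all distinct, so no two queens attack.

(1,3) (2,7) (3,2) (4,4) (5,6) (6,1) (7,5)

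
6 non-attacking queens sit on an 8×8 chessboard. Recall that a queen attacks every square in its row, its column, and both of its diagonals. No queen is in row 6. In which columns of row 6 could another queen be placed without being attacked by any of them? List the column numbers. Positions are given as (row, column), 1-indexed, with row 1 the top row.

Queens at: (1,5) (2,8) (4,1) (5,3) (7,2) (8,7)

columns 6

(1,5) attacks row 6 at column 5.
(2,8) attacks row 6 at column 8 and diagonals 4.
(4,1) attacks row 6 at column 1 and diagonals 3.
(5,3) attacks row 6 at column 3 and diagonals 2, 4.
(7,2) attacks row 6 at column 2 and diagonals 1, 3.
(8,7) attacks row 6 at column 7 and diagonals 5.
Attacked columns: {1, 2, 3, 4, 5, 7, 8}. Safe: {6}.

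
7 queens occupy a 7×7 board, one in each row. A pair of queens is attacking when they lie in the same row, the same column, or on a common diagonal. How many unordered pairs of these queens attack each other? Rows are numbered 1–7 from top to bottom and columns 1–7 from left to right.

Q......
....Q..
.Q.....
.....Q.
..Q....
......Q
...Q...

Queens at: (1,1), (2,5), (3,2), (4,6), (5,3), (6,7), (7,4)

0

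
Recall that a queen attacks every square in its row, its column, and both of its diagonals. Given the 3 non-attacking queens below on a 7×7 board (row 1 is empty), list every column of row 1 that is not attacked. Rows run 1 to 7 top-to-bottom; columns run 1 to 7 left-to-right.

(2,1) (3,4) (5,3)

columns 5

(2,1) attacks row 1 at column 1 and diagonals 2.
(3,4) attacks row 1 at column 4 and diagonals 2, 6.
(5,3) attacks row 1 at column 3 and diagonals 7.
Attacked columns: {1, 2, 3, 4, 6, 7}. Safe: {5}.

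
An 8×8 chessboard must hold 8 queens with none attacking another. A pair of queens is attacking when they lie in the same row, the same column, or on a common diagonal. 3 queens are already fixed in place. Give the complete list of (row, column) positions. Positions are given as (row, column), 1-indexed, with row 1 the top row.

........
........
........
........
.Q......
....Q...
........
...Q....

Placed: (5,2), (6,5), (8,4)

Row 1: attacked by (5,2)→{2,6}; (6,5)→{5}; (8,4)→{4}. Safe: 1, 3, 7, 8. Place at column 8.
Row 2: attacked by (1,8)→{7,8}; (5,2)→{2,5}; (6,5)→{1,5}; (8,4)→{4}. Safe: 3, 6. Place at column 3.
Row 3: attacked by (1,8)→{6,8}; (2,3)→{2,3,4}; (5,2)→{2,4}; (6,5)→{2,5,8}; (8,4)→{4}. Safe: 1, 7. Place at column 1.
Row 4: attacked by (1,8)→{5,8}; (2,3)→{1,3,5}; (3,1)→{1,2}; (5,2)→{1,2,3}; (6,5)→{3,5,7}; (8,4)→{4,8}. Safe: 6. Place at column 6.
Row 7: attacked by (1,8)→{2,8}; (2,3)→{3,8}; (3,1)→{1,5}; (4,6)→{3,6}; (5,2)→{2,4}; (6,5)→{4,5,6}; (8,4)→{3,4,5}. Safe: 7. Place at column 7.
Columns [8, 3, 1, 6, 2, 5, 7, 4], r−c [-7, -1, 2, -2, 3, 1, 0, 4], r+c [9, 5, 4, 10, 7, 11, 14, 12] are all distinct, so no two queens attack.

(1,8) (2,3) (3,1) (4,6) (5,2) (6,5) (7,7) (8,4)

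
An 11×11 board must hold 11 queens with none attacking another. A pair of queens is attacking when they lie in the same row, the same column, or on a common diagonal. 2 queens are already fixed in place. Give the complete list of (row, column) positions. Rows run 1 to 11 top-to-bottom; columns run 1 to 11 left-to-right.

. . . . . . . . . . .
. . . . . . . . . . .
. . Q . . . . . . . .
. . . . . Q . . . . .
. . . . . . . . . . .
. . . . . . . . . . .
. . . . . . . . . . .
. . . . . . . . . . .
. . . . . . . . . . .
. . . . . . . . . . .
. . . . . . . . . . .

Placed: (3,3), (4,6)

(1,8) (2,1) (3,3) (4,6) (5,9) (6,2) (7,10) (8,5) (9,7) (10,11) (11,4)

Row 1: attacked by (3,3)→{1,3,5}; (4,6)→{3,6,9}. Safe: 2, 4, 7, 8, 10, 11. Place at column 8.
Row 2: attacked by (1,8)→{7,8,9}; (3,3)→{2,3,4}; (4,6)→{4,6,8}. Safe: 1, 5, 10, 11. Place at column 1.
Row 5: attacked by (1,8)→{4,8}; (2,1)→{1,4}; (3,3)→{1,3,5}; (4,6)→{5,6,7}. Safe: 2, 9, 10, 11. Place at column 9.
Row 6: attacked by (1,8)→{3,8}; (2,1)→{1,5}; (3,3)→{3,6}; (4,6)→{4,6,8}; (5,9)→{8,9,10}. Safe: 2, 7, 11. Place at column 2.
Row 7: attacked by (1,8)→{2,8}; (2,1)→{1,6}; (3,3)→{3,7}; (4,6)→{3,6,9}; (5,9)→{7,9,11}; (6,2)→{1,2,3}. Safe: 4, 5, 10. Place at column 10.
Row 8: attacked by (1,8)→{1,8}; (2,1)→{1,7}; (3,3)→{3,8}; (4,6)→{2,6,10}; (5,9)→{6,9}; (6,2)→{2,4}; (7,10)→{9,10,11}. Safe: 5. Place at column 5.
Row 9: attacked by (1,8)→{8}; (2,1)→{1,8}; (3,3)→{3,9}; (4,6)→{1,6,11}; (5,9)→{5,9}; (6,2)→{2,5}; (7,10)→{8,10}; (8,5)→{4,5,6}. Safe: 7. Place at column 7.
Row 10: attacked by (1,8)→{8}; (2,1)→{1,9}; (3,3)→{3,10}; (4,6)→{6}; (5,9)→{4,9}; (6,2)→{2,6}; (7,10)→{7,10}; (8,5)→{3,5,7}; (9,7)→{6,7,8}. Safe: 11. Place at column 11.
Row 11: attacked by (1,8)→{8}; (2,1)→{1,10}; (3,3)→{3,11}; (4,6)→{6}; (5,9)→{3,9}; (6,2)→{2,7}; (7,10)→{6,10}; (8,5)→{2,5,8}; (9,7)→{5,7,9}; (10,11)→{10,11}. Safe: 4. Place at column 4.
Columns [8, 1, 3, 6, 9, 2, 10, 5, 7, 11, 4], r−c [-7, 1, 0, -2, -4, 4, -3, 3, 2, -1, 7], r+c [9, 3, 6, 10, 14, 8, 17, 13, 16, 21, 15] are all distinct, so no two queens attack.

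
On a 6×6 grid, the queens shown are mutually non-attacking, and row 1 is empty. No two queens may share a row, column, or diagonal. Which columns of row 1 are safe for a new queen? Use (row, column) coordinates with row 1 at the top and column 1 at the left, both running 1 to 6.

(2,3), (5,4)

(2,3) attacks row 1 at column 3 and diagonals 2, 4.
(5,4) attacks row 1 at column 4.
Attacked columns: {2, 3, 4}. Safe: {1, 5, 6}.

columns 1, 5, 6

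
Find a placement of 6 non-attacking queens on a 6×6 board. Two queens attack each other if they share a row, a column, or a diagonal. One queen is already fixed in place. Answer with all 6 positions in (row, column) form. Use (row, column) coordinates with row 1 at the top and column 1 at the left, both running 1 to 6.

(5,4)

Row 1: attacked by (5,4)→{4}. Safe: 1, 2, 3, 5, 6. Place at column 5.
Row 2: attacked by (1,5)→{4,5,6}; (5,4)→{1,4}. Safe: 2, 3. Place at column 3.
Row 3: attacked by (1,5)→{3,5}; (2,3)→{2,3,4}; (5,4)→{2,4,6}. Safe: 1. Place at column 1.
Row 4: attacked by (1,5)→{2,5}; (2,3)→{1,3,5}; (3,1)→{1,2}; (5,4)→{3,4,5}. Safe: 6. Place at column 6.
Row 6: attacked by (1,5)→{5}; (2,3)→{3}; (3,1)→{1,4}; (4,6)→{4,6}; (5,4)→{3,4,5}. Safe: 2. Place at column 2.
Columns [5, 3, 1, 6, 4, 2], r−c [-4, -1, 2, -2, 1, 4], r+c [6, 5, 4, 10, 9, 8] are all distinct, so no two queens attack.

(1,5) (2,3) (3,1) (4,6) (5,4) (6,2)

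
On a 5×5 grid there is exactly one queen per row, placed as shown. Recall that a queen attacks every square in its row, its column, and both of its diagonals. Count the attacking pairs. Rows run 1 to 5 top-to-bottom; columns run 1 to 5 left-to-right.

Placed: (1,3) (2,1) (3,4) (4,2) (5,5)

All columns are distinct and no two queens satisfy |Δrow| = |Δcol|, so no pair attacks.

0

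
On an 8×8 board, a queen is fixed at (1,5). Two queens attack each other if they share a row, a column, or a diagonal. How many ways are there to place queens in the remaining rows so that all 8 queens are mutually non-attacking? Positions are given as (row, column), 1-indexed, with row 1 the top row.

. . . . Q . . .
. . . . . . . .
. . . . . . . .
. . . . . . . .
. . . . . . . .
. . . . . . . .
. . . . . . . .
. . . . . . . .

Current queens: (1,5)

18

Branch on row 2: col 1 → 3; col 2 → 4; col 3 → 3; col 7 → 6; col 8 → 2.
Sum: 3 + 4 + 3 + 6 + 2 = 18.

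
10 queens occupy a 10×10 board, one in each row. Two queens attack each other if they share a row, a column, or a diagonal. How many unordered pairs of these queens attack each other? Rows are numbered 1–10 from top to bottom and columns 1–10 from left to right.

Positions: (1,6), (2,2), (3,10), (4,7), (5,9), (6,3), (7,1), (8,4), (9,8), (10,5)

0

All columns are distinct and no two queens satisfy |Δrow| = |Δcol|, so no pair attacks.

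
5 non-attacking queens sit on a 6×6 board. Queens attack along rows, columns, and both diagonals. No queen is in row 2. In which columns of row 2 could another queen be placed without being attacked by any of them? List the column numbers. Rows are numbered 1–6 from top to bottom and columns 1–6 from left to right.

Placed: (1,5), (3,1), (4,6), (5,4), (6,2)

(1,5) attacks row 2 at column 5 and diagonals 4, 6.
(3,1) attacks row 2 at column 1 and diagonals 2.
(4,6) attacks row 2 at column 6 and diagonals 4.
(5,4) attacks row 2 at column 4 and diagonals 1.
(6,2) attacks row 2 at column 2 and diagonals 6.
Attacked columns: {1, 2, 4, 5, 6}. Safe: {3}.

columns 3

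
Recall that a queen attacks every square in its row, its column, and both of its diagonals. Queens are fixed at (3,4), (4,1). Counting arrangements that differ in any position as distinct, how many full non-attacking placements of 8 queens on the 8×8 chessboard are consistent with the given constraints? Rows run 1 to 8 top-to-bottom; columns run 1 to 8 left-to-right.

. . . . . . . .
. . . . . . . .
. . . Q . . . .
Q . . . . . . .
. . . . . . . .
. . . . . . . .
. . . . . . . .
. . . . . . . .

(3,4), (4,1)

Branch on row 1: col 3 → 1; col 5 → 3; col 7 → 1; col 8 → 1.
Sum: 1 + 3 + 1 + 1 = 6.

6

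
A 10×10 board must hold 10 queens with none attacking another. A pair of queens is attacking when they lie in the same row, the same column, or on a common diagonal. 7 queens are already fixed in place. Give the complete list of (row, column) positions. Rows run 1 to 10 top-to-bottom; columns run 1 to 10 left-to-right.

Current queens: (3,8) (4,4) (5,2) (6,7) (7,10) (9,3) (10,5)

(1,9) (2,1) (3,8) (4,4) (5,2) (6,7) (7,10) (8,6) (9,3) (10,5)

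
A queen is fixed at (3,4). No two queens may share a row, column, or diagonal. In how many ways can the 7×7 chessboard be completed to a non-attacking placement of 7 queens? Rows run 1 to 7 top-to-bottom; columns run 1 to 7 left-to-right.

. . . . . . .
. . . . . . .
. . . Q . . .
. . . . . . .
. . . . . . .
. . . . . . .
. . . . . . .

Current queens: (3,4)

4

Branch on row 1: col 1 → 1; col 3 → 1; col 5 → 1; col 7 → 1.
Sum: 1 + 1 + 1 + 1 = 4.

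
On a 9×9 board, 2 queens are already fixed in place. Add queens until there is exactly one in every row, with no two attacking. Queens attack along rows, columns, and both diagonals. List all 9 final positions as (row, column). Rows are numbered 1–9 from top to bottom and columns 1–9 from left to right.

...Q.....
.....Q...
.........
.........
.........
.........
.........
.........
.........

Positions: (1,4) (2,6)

Row 3: attacked by (1,4)→{2,4,6}; (2,6)→{5,6,7}. Safe: 1, 3, 8, 9. Place at column 3.
Row 4: attacked by (1,4)→{1,4,7}; (2,6)→{4,6,8}; (3,3)→{2,3,4}. Safe: 5, 9. Place at column 9.
Row 5: attacked by (1,4)→{4,8}; (2,6)→{3,6,9}; (3,3)→{1,3,5}; (4,9)→{8,9}. Safe: 2, 7. Place at column 2.
Row 6: attacked by (1,4)→{4,9}; (2,6)→{2,6}; (3,3)→{3,6}; (4,9)→{7,9}; (5,2)→{1,2,3}. Safe: 5, 8. Place at column 8.
Row 7: attacked by (1,4)→{4}; (2,6)→{1,6}; (3,3)→{3,7}; (4,9)→{6,9}; (5,2)→{2,4}; (6,8)→{7,8,9}. Safe: 5. Place at column 5.
Row 8: attacked by (1,4)→{4}; (2,6)→{6}; (3,3)→{3,8}; (4,9)→{5,9}; (5,2)→{2,5}; (6,8)→{6,8}; (7,5)→{4,5,6}. Safe: 1, 7. Place at column 7.
Row 9: attacked by (1,4)→{4}; (2,6)→{6}; (3,3)→{3,9}; (4,9)→{4,9}; (5,2)→{2,6}; (6,8)→{5,8}; (7,5)→{3,5,7}; (8,7)→{6,7,8}. Safe: 1. Place at column 1.
Columns [4, 6, 3, 9, 2, 8, 5, 7, 1], r−c [-3, -4, 0, -5, 3, -2, 2, 1, 8], r+c [5, 8, 6, 13, 7, 14, 12, 15, 10] are all distinct, so no two queens attack.

(1,4) (2,6) (3,3) (4,9) (5,2) (6,8) (7,5) (8,7) (9,1)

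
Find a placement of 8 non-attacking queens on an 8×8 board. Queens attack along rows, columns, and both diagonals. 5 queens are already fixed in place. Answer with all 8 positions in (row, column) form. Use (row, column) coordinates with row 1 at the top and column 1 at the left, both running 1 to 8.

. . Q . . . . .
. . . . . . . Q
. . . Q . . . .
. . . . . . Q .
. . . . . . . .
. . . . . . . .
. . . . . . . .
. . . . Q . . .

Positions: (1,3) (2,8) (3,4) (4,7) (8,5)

(1,3) (2,8) (3,4) (4,7) (5,1) (6,6) (7,2) (8,5)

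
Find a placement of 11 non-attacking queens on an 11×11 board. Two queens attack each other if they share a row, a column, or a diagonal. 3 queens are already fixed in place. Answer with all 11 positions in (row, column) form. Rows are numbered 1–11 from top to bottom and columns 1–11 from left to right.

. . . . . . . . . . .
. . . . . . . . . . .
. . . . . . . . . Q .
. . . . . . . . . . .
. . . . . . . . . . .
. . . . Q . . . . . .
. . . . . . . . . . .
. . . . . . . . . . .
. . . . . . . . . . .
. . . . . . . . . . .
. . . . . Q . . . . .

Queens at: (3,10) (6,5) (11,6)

(1,2) (2,7) (3,10) (4,8) (5,3) (6,5) (7,9) (8,11) (9,1) (10,4) (11,6)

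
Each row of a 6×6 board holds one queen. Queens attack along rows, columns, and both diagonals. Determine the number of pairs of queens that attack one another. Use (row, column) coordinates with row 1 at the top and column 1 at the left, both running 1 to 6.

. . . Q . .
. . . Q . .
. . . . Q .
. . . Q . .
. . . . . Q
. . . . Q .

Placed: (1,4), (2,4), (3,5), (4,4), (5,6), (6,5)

7

Same column: (1,4)–(2,4) (column 4); (1,4)–(4,4) (column 4); (2,4)–(4,4) (column 4); (3,5)–(6,5) (column 5).
Same diagonal: (2,4)–(3,5) (|2−3| = |4−5| = 1); (3,5)–(4,4) (|3−4| = |5−4| = 1); (5,6)–(6,5) (|5−6| = |6−5| = 1).
Total attacking pairs: 7.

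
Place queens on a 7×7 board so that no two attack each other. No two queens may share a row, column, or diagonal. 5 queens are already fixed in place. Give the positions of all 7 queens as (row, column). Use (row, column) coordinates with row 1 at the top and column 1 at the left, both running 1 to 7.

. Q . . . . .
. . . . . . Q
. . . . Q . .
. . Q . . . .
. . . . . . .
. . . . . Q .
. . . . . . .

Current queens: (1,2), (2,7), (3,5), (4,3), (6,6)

(1,2) (2,7) (3,5) (4,3) (5,1) (6,6) (7,4)

Row 5: attacked by (1,2)→{2,6}; (2,7)→{4,7}; (3,5)→{3,5,7}; (4,3)→{2,3,4}; (6,6)→{5,6,7}. Safe: 1. Place at column 1.
Row 7: attacked by (1,2)→{2}; (2,7)→{2,7}; (3,5)→{1,5}; (4,3)→{3,6}; (5,1)→{1,3}; (6,6)→{5,6,7}. Safe: 4. Place at column 4.
Columns [2, 7, 5, 3, 1, 6, 4], r−c [-1, -5, -2, 1, 4, 0, 3], r+c [3, 9, 8, 7, 6, 12, 11] are all distinct, so no two queens attack.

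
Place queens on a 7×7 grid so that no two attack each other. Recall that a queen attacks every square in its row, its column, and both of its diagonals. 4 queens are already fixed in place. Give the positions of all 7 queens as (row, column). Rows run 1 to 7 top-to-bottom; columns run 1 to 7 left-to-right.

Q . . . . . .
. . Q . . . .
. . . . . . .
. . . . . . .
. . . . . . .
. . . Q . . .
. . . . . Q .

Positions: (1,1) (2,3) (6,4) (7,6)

Row 3: attacked by (1,1)→{1,3}; (2,3)→{2,3,4}; (6,4)→{1,4,7}; (7,6)→{2,6}. Safe: 5. Place at column 5.
Row 4: attacked by (1,1)→{1,4}; (2,3)→{1,3,5}; (3,5)→{4,5,6}; (6,4)→{2,4,6}; (7,6)→{3,6}. Safe: 7. Place at column 7.
Row 5: attacked by (1,1)→{1,5}; (2,3)→{3,6}; (3,5)→{3,5,7}; (4,7)→{6,7}; (6,4)→{3,4,5}; (7,6)→{4,6}. Safe: 2. Place at column 2.
Columns [1, 3, 5, 7, 2, 4, 6], r−c [0, -1, -2, -3, 3, 2, 1], r+c [2, 5, 8, 11, 7, 10, 13] are all distinct, so no two queens attack.

(1,1) (2,3) (3,5) (4,7) (5,2) (6,4) (7,6)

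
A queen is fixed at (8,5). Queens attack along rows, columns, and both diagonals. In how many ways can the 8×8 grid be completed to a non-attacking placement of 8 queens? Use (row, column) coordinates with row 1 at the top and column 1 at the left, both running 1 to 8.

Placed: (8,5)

18

Branch on row 1: col 1 → 1; col 2 → 3; col 3 → 4; col 4 → 3; col 6 → 3; col 7 → 3; col 8 → 1.
Sum: 1 + 3 + 4 + 3 + 3 + 3 + 1 = 18.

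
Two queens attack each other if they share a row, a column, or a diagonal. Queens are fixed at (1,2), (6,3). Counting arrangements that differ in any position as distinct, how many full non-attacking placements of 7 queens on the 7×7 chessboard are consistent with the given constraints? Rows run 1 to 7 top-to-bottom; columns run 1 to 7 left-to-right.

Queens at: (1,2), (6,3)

Branch on row 2: col 4 → 1; col 5 → 2; col 6 → 0.
Sum: 1 + 2 + 0 = 3.

3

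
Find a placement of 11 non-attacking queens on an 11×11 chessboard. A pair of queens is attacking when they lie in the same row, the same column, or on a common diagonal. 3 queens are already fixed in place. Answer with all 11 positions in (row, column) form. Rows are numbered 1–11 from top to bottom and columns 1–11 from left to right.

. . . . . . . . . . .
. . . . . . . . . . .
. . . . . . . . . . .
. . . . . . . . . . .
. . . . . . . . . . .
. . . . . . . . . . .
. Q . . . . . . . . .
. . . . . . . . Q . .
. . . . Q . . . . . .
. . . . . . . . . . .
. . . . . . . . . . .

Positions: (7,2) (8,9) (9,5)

Row 1: attacked by (7,2)→{2,8}; (8,9)→{2,9}; (9,5)→{5}. Safe: 1, 3, 4, 6, 7, 10, 11. Place at column 6.
Row 2: attacked by (1,6)→{5,6,7}; (7,2)→{2,7}; (8,9)→{3,9}; (9,5)→{5}. Safe: 1, 4, 8, 10, 11. Place at column 11.
Row 3: attacked by (1,6)→{4,6,8}; (2,11)→{10,11}; (7,2)→{2,6}; (8,9)→{4,9}; (9,5)→{5,11}. Safe: 1, 3, 7. Place at column 3.
Row 4: attacked by (1,6)→{3,6,9}; (2,11)→{9,11}; (3,3)→{2,3,4}; (7,2)→{2,5}; (8,9)→{5,9}; (9,5)→{5,10}. Safe: 1, 7, 8. Place at column 1.
Row 5: attacked by (1,6)→{2,6,10}; (2,11)→{8,11}; (3,3)→{1,3,5}; (4,1)→{1,2}; (7,2)→{2,4}; (8,9)→{6,9}; (9,5)→{1,5,9}. Safe: 7. Place at column 7.
Row 6: attacked by (1,6)→{1,6,11}; (2,11)→{7,11}; (3,3)→{3,6}; (4,1)→{1,3}; (5,7)→{6,7,8}; (7,2)→{1,2,3}; (8,9)→{7,9,11}; (9,5)→{2,5,8}. Safe: 4, 10. Place at column 10.
Row 10: attacked by (1,6)→{6}; (2,11)→{3,11}; (3,3)→{3,10}; (4,1)→{1,7}; (5,7)→{2,7}; (6,10)→{6,10}; (7,2)→{2,5}; (8,9)→{7,9,11}; (9,5)→{4,5,6}. Safe: 8. Place at column 8.
Row 11: attacked by (1,6)→{6}; (2,11)→{2,11}; (3,3)→{3,11}; (4,1)→{1,8}; (5,7)→{1,7}; (6,10)→{5,10}; (7,2)→{2,6}; (8,9)→{6,9}; (9,5)→{3,5,7}; (10,8)→{7,8,9}. Safe: 4. Place at column 4.
Columns [6, 11, 3, 1, 7, 10, 2, 9, 5, 8, 4], r−c [-5, -9, 0, 3, -2, -4, 5, -1, 4, 2, 7], r+c [7, 13, 6, 5, 12, 16, 9, 17, 14, 18, 15] are all distinct, so no two queens attack.

(1,6) (2,11) (3,3) (4,1) (5,7) (6,10) (7,2) (8,9) (9,5) (10,8) (11,4)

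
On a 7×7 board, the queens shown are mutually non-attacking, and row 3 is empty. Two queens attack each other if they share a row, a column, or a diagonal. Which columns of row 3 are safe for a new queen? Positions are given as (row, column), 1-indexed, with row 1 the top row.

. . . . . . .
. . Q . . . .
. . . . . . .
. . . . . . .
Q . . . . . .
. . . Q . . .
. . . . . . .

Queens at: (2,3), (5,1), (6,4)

(2,3) attacks row 3 at column 3 and diagonals 2, 4.
(5,1) attacks row 3 at column 1 and diagonals 3.
(6,4) attacks row 3 at column 4 and diagonals 1, 7.
Attacked columns: {1, 2, 3, 4, 7}. Safe: {5, 6}.

columns 5, 6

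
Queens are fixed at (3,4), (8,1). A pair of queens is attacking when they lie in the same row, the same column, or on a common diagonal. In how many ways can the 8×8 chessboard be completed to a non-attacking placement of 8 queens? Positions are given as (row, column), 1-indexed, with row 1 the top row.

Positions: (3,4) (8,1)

Branch on row 1: col 3 → 1; col 5 → 1; col 7 → 0.
Sum: 1 + 1 + 0 = 2.

2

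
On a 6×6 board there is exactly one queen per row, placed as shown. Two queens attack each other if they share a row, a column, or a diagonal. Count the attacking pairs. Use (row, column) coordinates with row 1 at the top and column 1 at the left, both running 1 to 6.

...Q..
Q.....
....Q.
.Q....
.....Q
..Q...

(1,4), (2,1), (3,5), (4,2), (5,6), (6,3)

0

All columns are distinct and no two queens satisfy |Δrow| = |Δcol|, so no pair attacks.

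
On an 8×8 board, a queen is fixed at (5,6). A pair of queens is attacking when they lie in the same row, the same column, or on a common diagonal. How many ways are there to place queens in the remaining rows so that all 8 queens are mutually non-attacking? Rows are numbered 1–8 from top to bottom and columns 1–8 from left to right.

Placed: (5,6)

Branch on row 1: col 1 → 0; col 3 → 2; col 4 → 6; col 5 → 0; col 7 → 3; col 8 → 1.
Sum: 0 + 2 + 6 + 0 + 3 + 1 = 12.

12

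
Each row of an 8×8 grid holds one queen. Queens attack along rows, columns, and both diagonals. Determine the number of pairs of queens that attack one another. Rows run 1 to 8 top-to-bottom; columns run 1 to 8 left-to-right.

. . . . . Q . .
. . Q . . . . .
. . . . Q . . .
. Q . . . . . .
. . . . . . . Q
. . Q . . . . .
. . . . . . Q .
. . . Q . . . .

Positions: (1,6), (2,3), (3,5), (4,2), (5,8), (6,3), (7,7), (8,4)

1

Same column: (2,3)–(6,3) (column 3).
Total attacking pairs: 1.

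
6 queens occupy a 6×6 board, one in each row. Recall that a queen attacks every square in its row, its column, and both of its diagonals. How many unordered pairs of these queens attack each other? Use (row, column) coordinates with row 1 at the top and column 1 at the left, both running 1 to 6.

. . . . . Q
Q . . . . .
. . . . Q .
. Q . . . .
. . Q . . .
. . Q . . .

3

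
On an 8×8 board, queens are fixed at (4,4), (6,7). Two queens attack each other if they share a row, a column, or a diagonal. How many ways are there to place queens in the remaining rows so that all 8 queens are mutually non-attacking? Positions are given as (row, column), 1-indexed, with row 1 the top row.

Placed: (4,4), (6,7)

Branch on row 1: col 3 → 1; col 5 → 1; col 6 → 1; col 8 → 0.
Sum: 1 + 1 + 1 + 0 = 3.

3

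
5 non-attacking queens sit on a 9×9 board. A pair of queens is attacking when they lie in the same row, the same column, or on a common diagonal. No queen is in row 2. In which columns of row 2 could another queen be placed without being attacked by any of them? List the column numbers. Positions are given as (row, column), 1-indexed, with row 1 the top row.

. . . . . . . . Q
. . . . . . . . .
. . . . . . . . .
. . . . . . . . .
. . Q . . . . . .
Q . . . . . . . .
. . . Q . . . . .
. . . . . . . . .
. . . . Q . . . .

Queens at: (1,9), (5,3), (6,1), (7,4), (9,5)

(1,9) attacks row 2 at column 9 and diagonals 8.
(5,3) attacks row 2 at column 3 and diagonals 6.
(6,1) attacks row 2 at column 1 and diagonals 5.
(7,4) attacks row 2 at column 4 and diagonals 9.
(9,5) attacks row 2 at column 5.
Attacked columns: {1, 3, 4, 5, 6, 8, 9}. Safe: {2, 7}.

columns 2, 7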